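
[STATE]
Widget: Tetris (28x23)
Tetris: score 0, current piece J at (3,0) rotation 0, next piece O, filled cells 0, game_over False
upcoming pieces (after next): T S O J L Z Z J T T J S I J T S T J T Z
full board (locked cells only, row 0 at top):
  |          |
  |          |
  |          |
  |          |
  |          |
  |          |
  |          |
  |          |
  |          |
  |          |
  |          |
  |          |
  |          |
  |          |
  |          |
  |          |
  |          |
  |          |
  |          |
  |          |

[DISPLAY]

   █      │Next:            
   ███    │▓▓               
          │▓▓               
          │                 
          │                 
          │                 
          │Score:           
          │0                
          │                 
          │                 
          │                 
          │                 
          │                 
          │                 
          │                 
          │                 
          │                 
          │                 
          │                 
          │                 
          │                 
          │                 
          │                 


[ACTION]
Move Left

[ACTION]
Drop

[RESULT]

          │Next:            
  █       │▓▓               
  ███     │▓▓               
          │                 
          │                 
          │                 
          │Score:           
          │0                
          │                 
          │                 
          │                 
          │                 
          │                 
          │                 
          │                 
          │                 
          │                 
          │                 
          │                 
          │                 
          │                 
          │                 
          │                 


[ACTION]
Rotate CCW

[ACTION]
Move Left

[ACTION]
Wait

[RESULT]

          │Next:            
          │▓▓               
  █       │▓▓               
  █       │                 
 ██       │                 
          │                 
          │Score:           
          │0                
          │                 
          │                 
          │                 
          │                 
          │                 
          │                 
          │                 
          │                 
          │                 
          │                 
          │                 
          │                 
          │                 
          │                 
          │                 


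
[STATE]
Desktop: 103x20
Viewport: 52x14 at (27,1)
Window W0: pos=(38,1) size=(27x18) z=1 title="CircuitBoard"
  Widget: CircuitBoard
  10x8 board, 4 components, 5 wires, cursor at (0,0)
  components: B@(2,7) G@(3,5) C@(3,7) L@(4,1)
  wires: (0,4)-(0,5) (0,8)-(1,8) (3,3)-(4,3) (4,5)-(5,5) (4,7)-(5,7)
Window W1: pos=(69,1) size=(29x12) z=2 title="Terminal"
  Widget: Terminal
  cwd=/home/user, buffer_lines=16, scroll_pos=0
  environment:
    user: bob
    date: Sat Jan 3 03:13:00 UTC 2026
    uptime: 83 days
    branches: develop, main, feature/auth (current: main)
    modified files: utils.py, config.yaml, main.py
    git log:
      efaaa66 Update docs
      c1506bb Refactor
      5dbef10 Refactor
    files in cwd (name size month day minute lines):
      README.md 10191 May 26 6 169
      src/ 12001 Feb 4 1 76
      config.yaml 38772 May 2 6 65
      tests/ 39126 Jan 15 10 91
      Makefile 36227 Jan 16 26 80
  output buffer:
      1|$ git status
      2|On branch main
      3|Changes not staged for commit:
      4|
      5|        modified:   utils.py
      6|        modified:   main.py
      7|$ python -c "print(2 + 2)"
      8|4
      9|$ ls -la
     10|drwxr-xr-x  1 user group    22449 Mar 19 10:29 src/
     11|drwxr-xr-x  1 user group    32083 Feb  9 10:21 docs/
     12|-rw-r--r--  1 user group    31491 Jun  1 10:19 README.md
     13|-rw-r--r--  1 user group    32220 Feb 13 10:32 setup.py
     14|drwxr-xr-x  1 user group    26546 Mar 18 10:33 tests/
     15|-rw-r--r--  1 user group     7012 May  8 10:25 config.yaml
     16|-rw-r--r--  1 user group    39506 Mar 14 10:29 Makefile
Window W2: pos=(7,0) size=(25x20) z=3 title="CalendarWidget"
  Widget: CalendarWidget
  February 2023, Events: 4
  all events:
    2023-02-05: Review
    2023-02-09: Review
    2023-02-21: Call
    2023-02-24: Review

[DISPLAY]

    ┃      ┏━━━━━━━━━━━━━━━━━━━━━━━━━┓    ┏━━━━━━━━━
────┨      ┃ CircuitBoard            ┃    ┃ Terminal
    ┃      ┠─────────────────────────┨    ┠─────────
u   ┃      ┃   0 1 2 3 4 5 6 7 8 9   ┃    ┃$ git sta
5*  ┃      ┃0  [.]              · ─ ·┃    ┃On branch
12  ┃      ┃                         ┃    ┃Changes n
9   ┃      ┃1                        ┃    ┃         
 26 ┃      ┃                         ┃    ┃        m
    ┃      ┃2                        ┃    ┃        m
    ┃      ┃                         ┃    ┃$ python 
    ┃      ┃3               ·       G┃    ┃4        
    ┃      ┃                │        ┃    ┗━━━━━━━━━
    ┃      ┃4       L       ·       ·┃              
    ┃      ┃                        │┃              


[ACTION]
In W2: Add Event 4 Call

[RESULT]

    ┃      ┏━━━━━━━━━━━━━━━━━━━━━━━━━┓    ┏━━━━━━━━━
────┨      ┃ CircuitBoard            ┃    ┃ Terminal
    ┃      ┠─────────────────────────┨    ┠─────────
u   ┃      ┃   0 1 2 3 4 5 6 7 8 9   ┃    ┃$ git sta
 5* ┃      ┃0  [.]              · ─ ·┃    ┃On branch
12  ┃      ┃                         ┃    ┃Changes n
9   ┃      ┃1                        ┃    ┃         
 26 ┃      ┃                         ┃    ┃        m
    ┃      ┃2                        ┃    ┃        m
    ┃      ┃                         ┃    ┃$ python 
    ┃      ┃3               ·       G┃    ┃4        
    ┃      ┃                │        ┃    ┗━━━━━━━━━
    ┃      ┃4       L       ·       ·┃              
    ┃      ┃                        │┃              


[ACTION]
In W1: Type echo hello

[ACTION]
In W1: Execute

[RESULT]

    ┃      ┏━━━━━━━━━━━━━━━━━━━━━━━━━┓    ┏━━━━━━━━━
────┨      ┃ CircuitBoard            ┃    ┃ Terminal
    ┃      ┠─────────────────────────┨    ┠─────────
u   ┃      ┃   0 1 2 3 4 5 6 7 8 9   ┃    ┃-rw-r--r-
 5* ┃      ┃0  [.]              · ─ ·┃    ┃-rw-r--r-
12  ┃      ┃                         ┃    ┃drwxr-xr-
9   ┃      ┃1                        ┃    ┃-rw-r--r-
 26 ┃      ┃                         ┃    ┃-rw-r--r-
    ┃      ┃2                        ┃    ┃$ echo he
    ┃      ┃                         ┃    ┃hello    
    ┃      ┃3               ·       G┃    ┃$ █      
    ┃      ┃                │        ┃    ┗━━━━━━━━━
    ┃      ┃4       L       ·       ·┃              
    ┃      ┃                        │┃              


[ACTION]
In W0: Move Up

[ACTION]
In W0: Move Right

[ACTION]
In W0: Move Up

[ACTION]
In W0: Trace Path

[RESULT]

    ┃      ┏━━━━━━━━━━━━━━━━━━━━━━━━━┓    ┏━━━━━━━━━
────┨      ┃ CircuitBoard            ┃    ┃ Terminal
    ┃      ┠─────────────────────────┨    ┠─────────
u   ┃      ┃   0 1 2 3 4 5 6 7 8 9   ┃    ┃-rw-r--r-
 5* ┃      ┃0      [.]          · ─ ·┃    ┃-rw-r--r-
12  ┃      ┃                         ┃    ┃drwxr-xr-
9   ┃      ┃1                        ┃    ┃-rw-r--r-
 26 ┃      ┃                         ┃    ┃-rw-r--r-
    ┃      ┃2                        ┃    ┃$ echo he
    ┃      ┃                         ┃    ┃hello    
    ┃      ┃3               ·       G┃    ┃$ █      
    ┃      ┃                │        ┃    ┗━━━━━━━━━
    ┃      ┃4       L       ·       ·┃              
    ┃      ┃                        │┃              


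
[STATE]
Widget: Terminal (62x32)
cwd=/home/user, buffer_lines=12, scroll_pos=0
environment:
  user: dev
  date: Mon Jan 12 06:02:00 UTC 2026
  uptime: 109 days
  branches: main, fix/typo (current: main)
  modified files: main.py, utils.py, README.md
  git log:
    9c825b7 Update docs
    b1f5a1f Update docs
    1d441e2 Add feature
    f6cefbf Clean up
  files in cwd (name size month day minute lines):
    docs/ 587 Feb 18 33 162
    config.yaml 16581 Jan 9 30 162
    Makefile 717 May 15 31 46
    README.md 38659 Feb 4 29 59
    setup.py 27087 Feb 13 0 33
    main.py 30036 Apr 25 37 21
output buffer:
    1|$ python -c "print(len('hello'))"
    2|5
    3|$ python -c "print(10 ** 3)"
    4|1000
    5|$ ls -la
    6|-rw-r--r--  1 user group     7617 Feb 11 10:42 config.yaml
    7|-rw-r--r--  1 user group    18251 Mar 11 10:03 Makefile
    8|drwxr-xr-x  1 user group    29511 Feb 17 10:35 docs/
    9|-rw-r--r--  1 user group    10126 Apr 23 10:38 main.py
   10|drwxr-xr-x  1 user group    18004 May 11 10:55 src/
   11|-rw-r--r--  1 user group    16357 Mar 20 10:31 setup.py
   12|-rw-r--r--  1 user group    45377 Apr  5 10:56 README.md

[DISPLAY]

$ python -c "print(len('hello'))"                             
5                                                             
$ python -c "print(10 ** 3)"                                  
1000                                                          
$ ls -la                                                      
-rw-r--r--  1 user group     7617 Feb 11 10:42 config.yaml    
-rw-r--r--  1 user group    18251 Mar 11 10:03 Makefile       
drwxr-xr-x  1 user group    29511 Feb 17 10:35 docs/          
-rw-r--r--  1 user group    10126 Apr 23 10:38 main.py        
drwxr-xr-x  1 user group    18004 May 11 10:55 src/           
-rw-r--r--  1 user group    16357 Mar 20 10:31 setup.py       
-rw-r--r--  1 user group    45377 Apr  5 10:56 README.md      
$ █                                                           
                                                              
                                                              
                                                              
                                                              
                                                              
                                                              
                                                              
                                                              
                                                              
                                                              
                                                              
                                                              
                                                              
                                                              
                                                              
                                                              
                                                              
                                                              
                                                              


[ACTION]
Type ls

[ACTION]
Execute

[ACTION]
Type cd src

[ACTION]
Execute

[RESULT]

$ python -c "print(len('hello'))"                             
5                                                             
$ python -c "print(10 ** 3)"                                  
1000                                                          
$ ls -la                                                      
-rw-r--r--  1 user group     7617 Feb 11 10:42 config.yaml    
-rw-r--r--  1 user group    18251 Mar 11 10:03 Makefile       
drwxr-xr-x  1 user group    29511 Feb 17 10:35 docs/          
-rw-r--r--  1 user group    10126 Apr 23 10:38 main.py        
drwxr-xr-x  1 user group    18004 May 11 10:55 src/           
-rw-r--r--  1 user group    16357 Mar 20 10:31 setup.py       
-rw-r--r--  1 user group    45377 Apr  5 10:56 README.md      
$ ls                                                          
docs/  config.yaml  Makefile  README.md  setup.py  main.py    
$ cd src                                                      
                                                              
$ █                                                           
                                                              
                                                              
                                                              
                                                              
                                                              
                                                              
                                                              
                                                              
                                                              
                                                              
                                                              
                                                              
                                                              
                                                              
                                                              


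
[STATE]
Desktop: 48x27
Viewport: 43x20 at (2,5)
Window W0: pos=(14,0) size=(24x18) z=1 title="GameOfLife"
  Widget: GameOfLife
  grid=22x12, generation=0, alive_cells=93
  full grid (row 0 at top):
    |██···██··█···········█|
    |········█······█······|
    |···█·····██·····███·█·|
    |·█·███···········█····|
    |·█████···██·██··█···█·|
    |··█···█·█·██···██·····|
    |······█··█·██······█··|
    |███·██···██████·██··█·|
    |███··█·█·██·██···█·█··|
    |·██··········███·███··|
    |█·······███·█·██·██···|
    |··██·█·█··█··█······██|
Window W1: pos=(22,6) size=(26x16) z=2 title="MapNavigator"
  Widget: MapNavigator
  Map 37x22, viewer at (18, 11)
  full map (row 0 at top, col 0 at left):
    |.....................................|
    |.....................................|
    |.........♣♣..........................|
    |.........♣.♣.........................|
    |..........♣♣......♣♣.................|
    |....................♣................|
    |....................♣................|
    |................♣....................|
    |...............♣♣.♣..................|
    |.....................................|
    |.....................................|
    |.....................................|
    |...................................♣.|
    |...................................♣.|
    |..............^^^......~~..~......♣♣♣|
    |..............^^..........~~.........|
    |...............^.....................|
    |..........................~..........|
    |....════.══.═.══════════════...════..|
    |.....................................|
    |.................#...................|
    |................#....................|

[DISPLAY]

            ┃········█······█······┃       
            ┃···█···┏━━━━━━━━━━━━━━━━━━━━━━
            ┃·█·███·┃ MapNavigator         
            ┃·█████·┠──────────────────────
            ┃··█···█┃..............♣.......
            ┃······█┃..............♣.......
            ┃███·██·┃..........♣...........
            ┃███··█·┃.........♣♣.♣.........
            ┃·██····┃......................
            ┃█······┃......................
            ┃··██·█·┃............@.........
            ┃       ┃......................
            ┗━━━━━━━┃......................
                    ┃........^^^......~~..~
                    ┃........^^..........~~
                    ┃.........^............
                    ┗━━━━━━━━━━━━━━━━━━━━━━
                                           
                                           
                                           


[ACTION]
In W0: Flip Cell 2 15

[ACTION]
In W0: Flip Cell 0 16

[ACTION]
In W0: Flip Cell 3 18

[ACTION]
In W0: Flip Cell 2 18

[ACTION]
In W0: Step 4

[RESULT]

            ┃········███····████···┃       
            ┃·█·····┏━━━━━━━━━━━━━━━━━━━━━━
            ┃█·█····┃ MapNavigator         
            ┃·······┠──────────────────────
            ┃·······┃..............♣.......
            ┃·······┃..............♣.......
            ┃█··█·█·┃..........♣...........
            ┃·█·····┃.........♣♣.♣.........
            ┃··█····┃......................
            ┃····█··┃......................
            ┃·······┃............@.........
            ┃       ┃......................
            ┗━━━━━━━┃......................
                    ┃........^^^......~~..~
                    ┃........^^..........~~
                    ┃.........^............
                    ┗━━━━━━━━━━━━━━━━━━━━━━
                                           
                                           
                                           


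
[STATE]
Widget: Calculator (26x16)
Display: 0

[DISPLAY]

                         0
┌───┬───┬───┬───┐         
│ 7 │ 8 │ 9 │ ÷ │         
├───┼───┼───┼───┤         
│ 4 │ 5 │ 6 │ × │         
├───┼───┼───┼───┤         
│ 1 │ 2 │ 3 │ - │         
├───┼───┼───┼───┤         
│ 0 │ . │ = │ + │         
├───┼───┼───┼───┤         
│ C │ MC│ MR│ M+│         
└───┴───┴───┴───┘         
                          
                          
                          
                          


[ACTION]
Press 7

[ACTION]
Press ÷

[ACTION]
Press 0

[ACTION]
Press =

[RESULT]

                     Error
┌───┬───┬───┬───┐         
│ 7 │ 8 │ 9 │ ÷ │         
├───┼───┼───┼───┤         
│ 4 │ 5 │ 6 │ × │         
├───┼───┼───┼───┤         
│ 1 │ 2 │ 3 │ - │         
├───┼───┼───┼───┤         
│ 0 │ . │ = │ + │         
├───┼───┼───┼───┤         
│ C │ MC│ MR│ M+│         
└───┴───┴───┴───┘         
                          
                          
                          
                          


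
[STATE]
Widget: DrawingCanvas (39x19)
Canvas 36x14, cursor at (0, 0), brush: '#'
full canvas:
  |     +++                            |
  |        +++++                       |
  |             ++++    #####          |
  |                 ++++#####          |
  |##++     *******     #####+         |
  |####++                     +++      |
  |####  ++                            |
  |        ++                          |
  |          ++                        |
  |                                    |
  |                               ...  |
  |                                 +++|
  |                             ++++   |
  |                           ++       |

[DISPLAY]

+    +++                               
        +++++                          
             ++++    #####             
                 ++++#####             
##++     *******     #####+            
####++                     +++         
####  ++                               
        ++                             
          ++                           
                                       
                               ...     
                                 +++   
                             ++++      
                           ++          
                                       
                                       
                                       
                                       
                                       


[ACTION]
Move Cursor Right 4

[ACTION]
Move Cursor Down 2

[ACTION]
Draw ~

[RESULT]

     +++                               
        +++++                          
    ~        ++++    #####             
                 ++++#####             
##++     *******     #####+            
####++                     +++         
####  ++                               
        ++                             
          ++                           
                                       
                               ...     
                                 +++   
                             ++++      
                           ++          
                                       
                                       
                                       
                                       
                                       


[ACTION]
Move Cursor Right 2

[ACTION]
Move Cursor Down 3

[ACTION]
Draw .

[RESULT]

     +++                               
        +++++                          
    ~        ++++    #####             
                 ++++#####             
##++     *******     #####+            
####++.                    +++         
####  ++                               
        ++                             
          ++                           
                                       
                               ...     
                                 +++   
                             ++++      
                           ++          
                                       
                                       
                                       
                                       
                                       


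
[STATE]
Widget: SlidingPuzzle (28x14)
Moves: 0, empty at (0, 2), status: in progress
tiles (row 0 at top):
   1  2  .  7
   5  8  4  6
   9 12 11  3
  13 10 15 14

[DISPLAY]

┌────┬────┬────┬────┐       
│  1 │  2 │    │  7 │       
├────┼────┼────┼────┤       
│  5 │  8 │  4 │  6 │       
├────┼────┼────┼────┤       
│  9 │ 12 │ 11 │  3 │       
├────┼────┼────┼────┤       
│ 13 │ 10 │ 15 │ 14 │       
└────┴────┴────┴────┘       
Moves: 0                    
                            
                            
                            
                            


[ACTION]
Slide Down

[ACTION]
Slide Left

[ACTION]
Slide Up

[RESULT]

┌────┬────┬────┬────┐       
│  1 │  2 │  7 │  6 │       
├────┼────┼────┼────┤       
│  5 │  8 │  4 │    │       
├────┼────┼────┼────┤       
│  9 │ 12 │ 11 │  3 │       
├────┼────┼────┼────┤       
│ 13 │ 10 │ 15 │ 14 │       
└────┴────┴────┴────┘       
Moves: 2                    
                            
                            
                            
                            


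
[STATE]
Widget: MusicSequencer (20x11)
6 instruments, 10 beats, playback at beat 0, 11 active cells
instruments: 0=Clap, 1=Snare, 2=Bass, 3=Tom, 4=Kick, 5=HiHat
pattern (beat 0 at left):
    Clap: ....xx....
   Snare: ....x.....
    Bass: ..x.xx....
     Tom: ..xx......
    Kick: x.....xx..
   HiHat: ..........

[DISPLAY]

      ▼123456789    
  Clap····██····    
 Snare····█·····    
  Bass··█·██····    
   Tom··██······    
  Kick█·····██··    
 HiHat··········    
                    
                    
                    
                    


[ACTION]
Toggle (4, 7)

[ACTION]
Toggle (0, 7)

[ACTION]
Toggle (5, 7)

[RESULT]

      ▼123456789    
  Clap····██·█··    
 Snare····█·····    
  Bass··█·██····    
   Tom··██······    
  Kick█·····█···    
 HiHat·······█··    
                    
                    
                    
                    


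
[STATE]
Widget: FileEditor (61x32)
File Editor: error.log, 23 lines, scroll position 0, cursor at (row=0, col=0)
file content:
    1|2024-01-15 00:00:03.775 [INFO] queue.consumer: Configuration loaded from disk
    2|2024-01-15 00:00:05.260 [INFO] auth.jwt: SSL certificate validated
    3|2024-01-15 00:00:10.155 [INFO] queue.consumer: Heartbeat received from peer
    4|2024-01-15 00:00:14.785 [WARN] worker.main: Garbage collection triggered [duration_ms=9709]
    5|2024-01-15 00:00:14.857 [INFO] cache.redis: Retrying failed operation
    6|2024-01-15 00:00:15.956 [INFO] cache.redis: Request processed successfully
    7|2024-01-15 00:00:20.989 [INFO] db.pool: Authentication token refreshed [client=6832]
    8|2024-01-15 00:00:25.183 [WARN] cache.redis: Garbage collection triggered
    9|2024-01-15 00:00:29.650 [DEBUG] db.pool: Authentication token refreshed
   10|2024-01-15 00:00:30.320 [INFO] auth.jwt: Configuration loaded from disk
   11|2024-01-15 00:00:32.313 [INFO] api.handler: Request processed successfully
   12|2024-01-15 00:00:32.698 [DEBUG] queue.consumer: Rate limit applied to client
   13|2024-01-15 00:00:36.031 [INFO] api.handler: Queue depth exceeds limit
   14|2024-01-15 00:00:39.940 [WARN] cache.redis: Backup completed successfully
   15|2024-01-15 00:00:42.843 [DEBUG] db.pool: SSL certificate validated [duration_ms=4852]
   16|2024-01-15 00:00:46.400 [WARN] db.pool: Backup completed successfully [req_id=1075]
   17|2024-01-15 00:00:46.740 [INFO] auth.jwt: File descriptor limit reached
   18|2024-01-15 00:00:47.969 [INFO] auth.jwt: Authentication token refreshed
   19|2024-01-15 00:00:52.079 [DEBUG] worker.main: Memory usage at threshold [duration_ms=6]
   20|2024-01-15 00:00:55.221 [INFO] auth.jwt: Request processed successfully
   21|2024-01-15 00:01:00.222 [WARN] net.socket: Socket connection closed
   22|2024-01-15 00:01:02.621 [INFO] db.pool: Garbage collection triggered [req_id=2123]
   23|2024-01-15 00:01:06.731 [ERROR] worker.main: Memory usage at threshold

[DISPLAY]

█024-01-15 00:00:03.775 [INFO] queue.consumer: Configuration▲
2024-01-15 00:00:05.260 [INFO] auth.jwt: SSL certificate val█
2024-01-15 00:00:10.155 [INFO] queue.consumer: Heartbeat rec░
2024-01-15 00:00:14.785 [WARN] worker.main: Garbage collecti░
2024-01-15 00:00:14.857 [INFO] cache.redis: Retrying failed ░
2024-01-15 00:00:15.956 [INFO] cache.redis: Request processe░
2024-01-15 00:00:20.989 [INFO] db.pool: Authentication token░
2024-01-15 00:00:25.183 [WARN] cache.redis: Garbage collecti░
2024-01-15 00:00:29.650 [DEBUG] db.pool: Authentication toke░
2024-01-15 00:00:30.320 [INFO] auth.jwt: Configuration loade░
2024-01-15 00:00:32.313 [INFO] api.handler: Request processe░
2024-01-15 00:00:32.698 [DEBUG] queue.consumer: Rate limit a░
2024-01-15 00:00:36.031 [INFO] api.handler: Queue depth exce░
2024-01-15 00:00:39.940 [WARN] cache.redis: Backup completed░
2024-01-15 00:00:42.843 [DEBUG] db.pool: SSL certificate val░
2024-01-15 00:00:46.400 [WARN] db.pool: Backup completed suc░
2024-01-15 00:00:46.740 [INFO] auth.jwt: File descriptor lim░
2024-01-15 00:00:47.969 [INFO] auth.jwt: Authentication toke░
2024-01-15 00:00:52.079 [DEBUG] worker.main: Memory usage at░
2024-01-15 00:00:55.221 [INFO] auth.jwt: Request processed s░
2024-01-15 00:01:00.222 [WARN] net.socket: Socket connection░
2024-01-15 00:01:02.621 [INFO] db.pool: Garbage collection t░
2024-01-15 00:01:06.731 [ERROR] worker.main: Memory usage at░
                                                            ░
                                                            ░
                                                            ░
                                                            ░
                                                            ░
                                                            ░
                                                            ░
                                                            ░
                                                            ▼


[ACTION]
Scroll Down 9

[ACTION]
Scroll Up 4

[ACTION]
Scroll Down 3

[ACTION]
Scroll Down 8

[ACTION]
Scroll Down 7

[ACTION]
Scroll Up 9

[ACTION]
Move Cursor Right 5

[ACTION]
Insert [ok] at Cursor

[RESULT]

2024-ok█1-15 00:00:03.775 [INFO] queue.consumer: Configurati▲
2024-01-15 00:00:05.260 [INFO] auth.jwt: SSL certificate val█
2024-01-15 00:00:10.155 [INFO] queue.consumer: Heartbeat rec░
2024-01-15 00:00:14.785 [WARN] worker.main: Garbage collecti░
2024-01-15 00:00:14.857 [INFO] cache.redis: Retrying failed ░
2024-01-15 00:00:15.956 [INFO] cache.redis: Request processe░
2024-01-15 00:00:20.989 [INFO] db.pool: Authentication token░
2024-01-15 00:00:25.183 [WARN] cache.redis: Garbage collecti░
2024-01-15 00:00:29.650 [DEBUG] db.pool: Authentication toke░
2024-01-15 00:00:30.320 [INFO] auth.jwt: Configuration loade░
2024-01-15 00:00:32.313 [INFO] api.handler: Request processe░
2024-01-15 00:00:32.698 [DEBUG] queue.consumer: Rate limit a░
2024-01-15 00:00:36.031 [INFO] api.handler: Queue depth exce░
2024-01-15 00:00:39.940 [WARN] cache.redis: Backup completed░
2024-01-15 00:00:42.843 [DEBUG] db.pool: SSL certificate val░
2024-01-15 00:00:46.400 [WARN] db.pool: Backup completed suc░
2024-01-15 00:00:46.740 [INFO] auth.jwt: File descriptor lim░
2024-01-15 00:00:47.969 [INFO] auth.jwt: Authentication toke░
2024-01-15 00:00:52.079 [DEBUG] worker.main: Memory usage at░
2024-01-15 00:00:55.221 [INFO] auth.jwt: Request processed s░
2024-01-15 00:01:00.222 [WARN] net.socket: Socket connection░
2024-01-15 00:01:02.621 [INFO] db.pool: Garbage collection t░
2024-01-15 00:01:06.731 [ERROR] worker.main: Memory usage at░
                                                            ░
                                                            ░
                                                            ░
                                                            ░
                                                            ░
                                                            ░
                                                            ░
                                                            ░
                                                            ▼


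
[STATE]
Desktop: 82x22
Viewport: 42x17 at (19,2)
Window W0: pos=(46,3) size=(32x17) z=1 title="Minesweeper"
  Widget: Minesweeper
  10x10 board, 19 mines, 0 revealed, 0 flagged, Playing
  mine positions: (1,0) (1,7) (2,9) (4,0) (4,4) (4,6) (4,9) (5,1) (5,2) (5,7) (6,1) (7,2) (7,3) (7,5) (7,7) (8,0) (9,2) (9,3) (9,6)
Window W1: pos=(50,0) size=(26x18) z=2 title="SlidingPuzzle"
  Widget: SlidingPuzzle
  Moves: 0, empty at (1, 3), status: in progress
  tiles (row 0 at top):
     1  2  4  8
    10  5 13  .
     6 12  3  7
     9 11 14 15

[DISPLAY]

                               ┠──────────
                           ┏━━━┃┌────┬────
                           ┃ Mi┃│  1 │  2 
                           ┠───┃├────┼────
                           ┃■■■┃│ 10 │  5 
                           ┃■■■┃├────┼────
                           ┃■■■┃│  6 │ 12 
                           ┃■■■┃├────┼────
                           ┃■■■┃│  9 │ 11 
                           ┃■■■┃└────┴────
                           ┃■■■┃Moves: 0  
                           ┃■■■┃          
                           ┃■■■┃          
                           ┃■■■┃          
                           ┃   ┃          
                           ┃   ┗━━━━━━━━━━
                           ┃              


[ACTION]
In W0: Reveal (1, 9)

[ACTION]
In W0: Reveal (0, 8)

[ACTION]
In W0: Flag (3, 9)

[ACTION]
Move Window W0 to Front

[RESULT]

                               ┠──────────
                           ┏━━━━━━━━━━━━━━
                           ┃ Minesweeper  
                           ┠──────────────
                           ┃■■■■■■■■1■    
                           ┃■■■■■■■■■1    
                           ┃■■■■■■■■■■    
                           ┃■■■■■■■■■⚑    
                           ┃■■■■■■■■■■    
                           ┃■■■■■■■■■■    
                           ┃■■■■■■■■■■    
                           ┃■■■■■■■■■■    
                           ┃■■■■■■■■■■    
                           ┃■■■■■■■■■■    
                           ┃              
                           ┃              
                           ┃              


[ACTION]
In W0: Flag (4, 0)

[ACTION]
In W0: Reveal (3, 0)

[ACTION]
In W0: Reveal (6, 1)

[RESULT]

                               ┠──────────
                           ┏━━━━━━━━━━━━━━
                           ┃ Minesweeper  
                           ┠──────────────
                           ┃■■■■■■■■1■    
                           ┃✹■■■■■■✹■1    
                           ┃■■■■■■■■■✹    
                           ┃1■■■■■■■■⚑    
                           ┃✹■■■✹■✹■■✹    
                           ┃■✹✹■■■■✹■■    
                           ┃■✹■■■■■■■■    
                           ┃■■✹✹■✹■✹■■    
                           ┃✹■■■■■■■■■    
                           ┃■■✹✹■■✹■■■    
                           ┃              
                           ┃              
                           ┃              


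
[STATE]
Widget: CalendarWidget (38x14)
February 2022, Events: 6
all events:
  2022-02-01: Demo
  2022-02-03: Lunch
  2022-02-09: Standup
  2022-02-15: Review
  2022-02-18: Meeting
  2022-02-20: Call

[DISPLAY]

            February 2022             
Mo Tu We Th Fr Sa Su                  
    1*  2  3*  4  5  6                
 7  8  9* 10 11 12 13                 
14 15* 16 17 18* 19 20*               
21 22 23 24 25 26 27                  
28                                    
                                      
                                      
                                      
                                      
                                      
                                      
                                      


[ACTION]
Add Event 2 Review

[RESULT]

            February 2022             
Mo Tu We Th Fr Sa Su                  
    1*  2*  3*  4  5  6               
 7  8  9* 10 11 12 13                 
14 15* 16 17 18* 19 20*               
21 22 23 24 25 26 27                  
28                                    
                                      
                                      
                                      
                                      
                                      
                                      
                                      


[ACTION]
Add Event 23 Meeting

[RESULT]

            February 2022             
Mo Tu We Th Fr Sa Su                  
    1*  2*  3*  4  5  6               
 7  8  9* 10 11 12 13                 
14 15* 16 17 18* 19 20*               
21 22 23* 24 25 26 27                 
28                                    
                                      
                                      
                                      
                                      
                                      
                                      
                                      


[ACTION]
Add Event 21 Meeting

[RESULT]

            February 2022             
Mo Tu We Th Fr Sa Su                  
    1*  2*  3*  4  5  6               
 7  8  9* 10 11 12 13                 
14 15* 16 17 18* 19 20*               
21* 22 23* 24 25 26 27                
28                                    
                                      
                                      
                                      
                                      
                                      
                                      
                                      


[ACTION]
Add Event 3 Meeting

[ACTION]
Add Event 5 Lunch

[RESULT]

            February 2022             
Mo Tu We Th Fr Sa Su                  
    1*  2*  3*  4  5*  6              
 7  8  9* 10 11 12 13                 
14 15* 16 17 18* 19 20*               
21* 22 23* 24 25 26 27                
28                                    
                                      
                                      
                                      
                                      
                                      
                                      
                                      


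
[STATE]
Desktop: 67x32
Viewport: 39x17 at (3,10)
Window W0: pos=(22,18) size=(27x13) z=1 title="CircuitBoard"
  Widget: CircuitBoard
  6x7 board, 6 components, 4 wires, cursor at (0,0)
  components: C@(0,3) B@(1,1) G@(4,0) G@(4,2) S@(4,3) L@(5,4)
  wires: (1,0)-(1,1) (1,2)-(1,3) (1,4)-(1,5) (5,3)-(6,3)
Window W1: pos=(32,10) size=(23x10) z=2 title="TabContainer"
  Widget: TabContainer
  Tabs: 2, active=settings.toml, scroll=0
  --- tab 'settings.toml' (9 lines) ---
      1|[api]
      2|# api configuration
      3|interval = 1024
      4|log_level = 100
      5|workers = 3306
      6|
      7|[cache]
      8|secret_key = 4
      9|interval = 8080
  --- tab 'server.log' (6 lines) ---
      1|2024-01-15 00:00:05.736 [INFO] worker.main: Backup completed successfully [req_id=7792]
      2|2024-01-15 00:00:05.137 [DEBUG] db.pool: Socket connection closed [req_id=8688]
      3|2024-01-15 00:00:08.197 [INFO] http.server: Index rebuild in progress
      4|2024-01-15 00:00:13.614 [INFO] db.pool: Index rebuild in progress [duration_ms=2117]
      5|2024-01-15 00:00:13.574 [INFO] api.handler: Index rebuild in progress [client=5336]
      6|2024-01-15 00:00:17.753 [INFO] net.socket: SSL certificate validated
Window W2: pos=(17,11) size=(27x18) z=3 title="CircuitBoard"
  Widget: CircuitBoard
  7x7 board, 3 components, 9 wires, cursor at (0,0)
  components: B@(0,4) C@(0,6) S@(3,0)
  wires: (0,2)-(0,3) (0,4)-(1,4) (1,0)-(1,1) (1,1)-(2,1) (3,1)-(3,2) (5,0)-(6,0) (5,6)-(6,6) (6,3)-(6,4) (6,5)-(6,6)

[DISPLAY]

                             ┏━━━━━━━━━
              ┏━━━━━━━━━━━━━━━━━━━━━━━━
              ┃ CircuitBoard           
              ┠────────────────────────
              ┃   0 1 2 3 4 5 6        
              ┃0  [.]      · ─ ·   B   
              ┃                    │   
              ┃1   · ─ ·           ·   
              ┃        │               
              ┃2       ·               
              ┃                        
              ┃3   S   · ─ ·           
              ┃                        
              ┃4                       
              ┃                        
              ┃5   ·                   
              ┃    │                   


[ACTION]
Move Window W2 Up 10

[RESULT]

              ┃                        
              ┃3   S   · ─ ·           
              ┃                        
              ┃4                       
              ┃                        
              ┃5   ·                   
              ┃    │                   
              ┃6   ·           · ─ ·   
              ┗━━━━━━━━━━━━━━━━━━━━━━━━
                   ┃ CircuitB┗━━━━━━━━━
                   ┠───────────────────
                   ┃   0 1 2 3 4 5     
                   ┃0  [.]          C  
                   ┃                   
                   ┃1   · ─ B   · ─ ·  
                   ┃                   
                   ┃2                  


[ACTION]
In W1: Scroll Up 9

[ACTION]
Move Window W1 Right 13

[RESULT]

              ┃                        
              ┃3   S   · ─ ·           
              ┃                        
              ┃4                       
              ┃                        
              ┃5   ·                   
              ┃    │                   
              ┃6   ·           · ─ ·   
              ┗━━━━━━━━━━━━━━━━━━━━━━━━
                   ┃ CircuitBoard      
                   ┠───────────────────
                   ┃   0 1 2 3 4 5     
                   ┃0  [.]          C  
                   ┃                   
                   ┃1   · ─ B   · ─ ·  
                   ┃                   
                   ┃2                  
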